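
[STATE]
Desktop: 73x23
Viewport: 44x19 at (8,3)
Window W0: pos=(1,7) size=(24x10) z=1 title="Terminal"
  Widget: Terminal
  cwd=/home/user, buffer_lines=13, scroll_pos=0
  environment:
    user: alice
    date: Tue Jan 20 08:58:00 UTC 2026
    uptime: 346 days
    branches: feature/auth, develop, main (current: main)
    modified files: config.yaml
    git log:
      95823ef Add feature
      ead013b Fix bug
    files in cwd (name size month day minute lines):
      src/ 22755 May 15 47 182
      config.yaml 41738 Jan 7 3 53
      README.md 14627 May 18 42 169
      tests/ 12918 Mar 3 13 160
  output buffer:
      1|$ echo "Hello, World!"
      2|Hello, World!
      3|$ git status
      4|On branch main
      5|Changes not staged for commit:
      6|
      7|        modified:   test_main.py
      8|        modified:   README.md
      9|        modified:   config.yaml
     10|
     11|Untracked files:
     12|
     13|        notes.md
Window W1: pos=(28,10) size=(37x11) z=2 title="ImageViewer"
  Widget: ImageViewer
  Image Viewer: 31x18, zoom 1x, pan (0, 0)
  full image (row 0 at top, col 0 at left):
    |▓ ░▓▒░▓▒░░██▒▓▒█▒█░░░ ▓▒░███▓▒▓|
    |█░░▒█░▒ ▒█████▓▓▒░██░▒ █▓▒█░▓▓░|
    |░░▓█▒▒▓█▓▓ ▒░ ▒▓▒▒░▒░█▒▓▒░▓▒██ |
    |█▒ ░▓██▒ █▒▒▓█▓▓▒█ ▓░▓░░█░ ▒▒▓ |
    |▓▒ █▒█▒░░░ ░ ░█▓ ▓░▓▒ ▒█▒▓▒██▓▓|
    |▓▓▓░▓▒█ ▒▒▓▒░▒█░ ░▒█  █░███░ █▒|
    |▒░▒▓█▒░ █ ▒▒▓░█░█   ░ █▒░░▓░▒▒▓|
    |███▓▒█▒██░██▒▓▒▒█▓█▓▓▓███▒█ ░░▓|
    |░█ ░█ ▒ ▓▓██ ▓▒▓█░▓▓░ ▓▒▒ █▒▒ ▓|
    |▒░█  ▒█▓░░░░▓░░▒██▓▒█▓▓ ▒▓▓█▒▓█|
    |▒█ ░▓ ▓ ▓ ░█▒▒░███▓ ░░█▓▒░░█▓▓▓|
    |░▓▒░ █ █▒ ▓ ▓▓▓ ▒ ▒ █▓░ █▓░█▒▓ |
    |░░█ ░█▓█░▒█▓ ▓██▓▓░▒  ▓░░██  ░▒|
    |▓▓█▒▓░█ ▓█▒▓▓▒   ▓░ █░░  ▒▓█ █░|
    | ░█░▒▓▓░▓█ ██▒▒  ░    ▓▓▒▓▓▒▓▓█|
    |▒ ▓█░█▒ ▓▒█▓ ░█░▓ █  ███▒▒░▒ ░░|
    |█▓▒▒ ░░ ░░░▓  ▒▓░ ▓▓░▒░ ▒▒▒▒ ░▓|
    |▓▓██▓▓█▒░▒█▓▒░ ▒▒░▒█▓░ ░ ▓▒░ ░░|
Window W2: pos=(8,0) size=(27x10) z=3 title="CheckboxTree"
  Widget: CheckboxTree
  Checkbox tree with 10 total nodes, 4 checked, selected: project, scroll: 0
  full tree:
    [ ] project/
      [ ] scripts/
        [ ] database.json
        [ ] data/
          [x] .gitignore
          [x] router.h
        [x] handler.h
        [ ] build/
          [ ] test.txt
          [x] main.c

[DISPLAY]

┃>[-] project/            ┃                 
┃   [-] scripts/          ┃                 
┃     [ ] database.json   ┃                 
┃     [x] data/           ┃                 
┃       [x] .gitignore    ┃                 
┃       [x] router.h      ┃                 
┗━━━━━━━━━━━━━━━━━━━━━━━━━┛                 
 "Hello, World!"┃   ┏━━━━━━━━━━━━━━━━━━━━━━━
 World!         ┃   ┃ ImageViewer           
status          ┃   ┠───────────────────────
nch main        ┃   ┃▓ ░▓▒░▓▒░░██▒▓▒█▒█░░░ ▓
s not staged for┃   ┃█░░▒█░▒ ▒█████▓▓▒░██░▒ 
                ┃   ┃░░▓█▒▒▓█▓▓ ▒░ ▒▓▒▒░▒░█▒
━━━━━━━━━━━━━━━━┛   ┃█▒ ░▓██▒ █▒▒▓█▓▓▒█ ▓░▓░
                    ┃▓▒ █▒█▒░░░ ░ ░█▓ ▓░▓▒ ▒
                    ┃▓▓▓░▓▒█ ▒▒▓▒░▒█░ ░▒█  █
                    ┃▒░▒▓█▒░ █ ▒▒▓░█░█   ░ █
                    ┗━━━━━━━━━━━━━━━━━━━━━━━
                                            


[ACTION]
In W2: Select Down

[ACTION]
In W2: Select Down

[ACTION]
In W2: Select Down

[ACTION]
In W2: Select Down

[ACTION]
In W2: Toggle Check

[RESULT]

┃ [-] project/            ┃                 
┃   [-] scripts/          ┃                 
┃     [ ] database.json   ┃                 
┃     [-] data/           ┃                 
┃>      [ ] .gitignore    ┃                 
┃       [x] router.h      ┃                 
┗━━━━━━━━━━━━━━━━━━━━━━━━━┛                 
 "Hello, World!"┃   ┏━━━━━━━━━━━━━━━━━━━━━━━
 World!         ┃   ┃ ImageViewer           
status          ┃   ┠───────────────────────
nch main        ┃   ┃▓ ░▓▒░▓▒░░██▒▓▒█▒█░░░ ▓
s not staged for┃   ┃█░░▒█░▒ ▒█████▓▓▒░██░▒ 
                ┃   ┃░░▓█▒▒▓█▓▓ ▒░ ▒▓▒▒░▒░█▒
━━━━━━━━━━━━━━━━┛   ┃█▒ ░▓██▒ █▒▒▓█▓▓▒█ ▓░▓░
                    ┃▓▒ █▒█▒░░░ ░ ░█▓ ▓░▓▒ ▒
                    ┃▓▓▓░▓▒█ ▒▒▓▒░▒█░ ░▒█  █
                    ┃▒░▒▓█▒░ █ ▒▒▓░█░█   ░ █
                    ┗━━━━━━━━━━━━━━━━━━━━━━━
                                            


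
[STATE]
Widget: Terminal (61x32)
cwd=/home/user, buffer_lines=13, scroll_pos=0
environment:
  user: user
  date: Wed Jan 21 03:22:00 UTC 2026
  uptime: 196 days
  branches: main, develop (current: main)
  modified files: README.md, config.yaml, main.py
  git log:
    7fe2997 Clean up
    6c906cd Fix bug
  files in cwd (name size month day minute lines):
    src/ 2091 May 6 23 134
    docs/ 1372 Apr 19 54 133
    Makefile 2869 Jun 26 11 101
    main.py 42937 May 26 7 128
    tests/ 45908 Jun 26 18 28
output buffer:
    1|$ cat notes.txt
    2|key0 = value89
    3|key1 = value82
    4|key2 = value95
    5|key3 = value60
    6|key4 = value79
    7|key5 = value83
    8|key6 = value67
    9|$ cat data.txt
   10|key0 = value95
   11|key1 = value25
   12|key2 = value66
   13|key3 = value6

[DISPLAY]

$ cat notes.txt                                              
key0 = value89                                               
key1 = value82                                               
key2 = value95                                               
key3 = value60                                               
key4 = value79                                               
key5 = value83                                               
key6 = value67                                               
$ cat data.txt                                               
key0 = value95                                               
key1 = value25                                               
key2 = value66                                               
key3 = value6                                                
$ █                                                          
                                                             
                                                             
                                                             
                                                             
                                                             
                                                             
                                                             
                                                             
                                                             
                                                             
                                                             
                                                             
                                                             
                                                             
                                                             
                                                             
                                                             
                                                             


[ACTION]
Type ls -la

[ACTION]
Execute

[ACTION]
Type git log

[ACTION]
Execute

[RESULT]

$ cat notes.txt                                              
key0 = value89                                               
key1 = value82                                               
key2 = value95                                               
key3 = value60                                               
key4 = value79                                               
key5 = value83                                               
key6 = value67                                               
$ cat data.txt                                               
key0 = value95                                               
key1 = value25                                               
key2 = value66                                               
key3 = value6                                                
$ ls -la                                                     
drwxr-xr-x  1 user group     2091 May  6 10:23 src/          
drwxr-xr-x  1 user group     1372 Apr 19 10:54 docs/         
-rw-r--r--  1 user group     2869 Jun 26 10:11 Makefile      
-rw-r--r--  1 user group    42937 May 26 10:07 main.py       
drwxr-xr-x  1 user group    45908 Jun 26 10:18 tests/        
$ git log                                                    
7fe2997 Clean up                                             
6c906cd Fix bug                                              
$ █                                                          
                                                             
                                                             
                                                             
                                                             
                                                             
                                                             
                                                             
                                                             
                                                             


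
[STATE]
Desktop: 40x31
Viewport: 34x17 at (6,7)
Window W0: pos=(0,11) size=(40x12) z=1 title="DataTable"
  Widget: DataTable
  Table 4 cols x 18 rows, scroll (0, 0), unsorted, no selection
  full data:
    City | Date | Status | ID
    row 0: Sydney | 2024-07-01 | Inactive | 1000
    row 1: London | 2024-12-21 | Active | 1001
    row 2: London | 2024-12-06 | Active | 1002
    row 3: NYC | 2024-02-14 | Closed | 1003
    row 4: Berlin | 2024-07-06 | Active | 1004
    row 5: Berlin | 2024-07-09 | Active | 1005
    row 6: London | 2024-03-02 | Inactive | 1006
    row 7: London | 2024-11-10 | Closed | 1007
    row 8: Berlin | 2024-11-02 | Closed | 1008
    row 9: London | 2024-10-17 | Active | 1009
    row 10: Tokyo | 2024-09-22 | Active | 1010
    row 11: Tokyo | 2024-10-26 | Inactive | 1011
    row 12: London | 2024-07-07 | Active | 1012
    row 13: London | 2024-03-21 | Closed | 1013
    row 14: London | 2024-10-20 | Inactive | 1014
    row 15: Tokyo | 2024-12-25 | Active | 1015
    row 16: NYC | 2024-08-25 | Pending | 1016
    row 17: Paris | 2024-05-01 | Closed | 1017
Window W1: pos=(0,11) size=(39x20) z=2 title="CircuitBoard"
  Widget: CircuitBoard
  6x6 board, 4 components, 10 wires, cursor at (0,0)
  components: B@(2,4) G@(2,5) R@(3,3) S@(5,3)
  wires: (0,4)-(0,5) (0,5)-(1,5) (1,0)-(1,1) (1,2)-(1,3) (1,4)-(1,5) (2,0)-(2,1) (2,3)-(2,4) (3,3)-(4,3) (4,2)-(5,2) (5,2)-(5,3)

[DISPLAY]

                                  
                                  
                                  
                                  
━━━━━━━━━━━━━━━━━━━━━━━━━━━━━━━━┓┓
uitBoard                        ┃┃
────────────────────────────────┨┨
1 2 3 4 5                       ┃┃
]              · ─ ·            ┃┃
                   │            ┃┃
 ─ ·   · ─ ·   · ─ ·            ┃┃
                                ┃┃
 ─ ·       · ─ B   G            ┃┃
                                ┃┃
           R                    ┃┃
           │                    ┃┛
       ·   ·                    ┃ 


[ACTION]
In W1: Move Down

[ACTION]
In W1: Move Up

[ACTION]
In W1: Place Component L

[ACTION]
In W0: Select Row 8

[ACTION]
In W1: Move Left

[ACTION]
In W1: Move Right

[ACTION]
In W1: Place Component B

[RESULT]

                                  
                                  
                                  
                                  
━━━━━━━━━━━━━━━━━━━━━━━━━━━━━━━━┓┓
uitBoard                        ┃┃
────────────────────────────────┨┨
1 2 3 4 5                       ┃┃
  [B]          · ─ ·            ┃┃
                   │            ┃┃
 ─ ·   · ─ ·   · ─ ·            ┃┃
                                ┃┃
 ─ ·       · ─ B   G            ┃┃
                                ┃┃
           R                    ┃┃
           │                    ┃┛
       ·   ·                    ┃ 


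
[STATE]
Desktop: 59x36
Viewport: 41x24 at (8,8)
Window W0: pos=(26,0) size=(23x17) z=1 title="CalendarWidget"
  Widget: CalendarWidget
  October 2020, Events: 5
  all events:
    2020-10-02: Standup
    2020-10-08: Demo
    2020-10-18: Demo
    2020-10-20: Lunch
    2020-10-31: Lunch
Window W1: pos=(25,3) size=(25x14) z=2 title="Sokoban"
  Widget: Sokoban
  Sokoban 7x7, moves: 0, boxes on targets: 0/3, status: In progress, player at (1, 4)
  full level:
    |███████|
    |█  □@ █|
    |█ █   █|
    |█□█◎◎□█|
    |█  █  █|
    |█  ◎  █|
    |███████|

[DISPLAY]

                 ┃█ █   █                
                 ┃█□█◎◎□█                
                 ┃█  █  █                
                 ┃█  ◎  █                
                 ┃███████                
                 ┃Moves: 0  0/3          
                 ┃                       
                 ┃                       
                 ┗━━━━━━━━━━━━━━━━━━━━━━━
                                         
                                         
                                         
                                         
                                         
                                         
                                         
                                         
                                         
                                         
                                         
                                         
                                         
                                         
                                         


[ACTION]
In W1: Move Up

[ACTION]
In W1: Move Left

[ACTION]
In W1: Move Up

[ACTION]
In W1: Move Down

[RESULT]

                 ┃█ █@  █                
                 ┃█□█◎◎□█                
                 ┃█  █  █                
                 ┃█  ◎  █                
                 ┃███████                
                 ┃Moves: 2  0/3          
                 ┃                       
                 ┃                       
                 ┗━━━━━━━━━━━━━━━━━━━━━━━
                                         
                                         
                                         
                                         
                                         
                                         
                                         
                                         
                                         
                                         
                                         
                                         
                                         
                                         
                                         


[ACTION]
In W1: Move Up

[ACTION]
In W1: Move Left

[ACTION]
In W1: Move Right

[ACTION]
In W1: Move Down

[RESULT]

                 ┃█ █@  █                
                 ┃█□█◎◎□█                
                 ┃█  █  █                
                 ┃█  ◎  █                
                 ┃███████                
                 ┃Moves: 6  0/3          
                 ┃                       
                 ┃                       
                 ┗━━━━━━━━━━━━━━━━━━━━━━━
                                         
                                         
                                         
                                         
                                         
                                         
                                         
                                         
                                         
                                         
                                         
                                         
                                         
                                         
                                         


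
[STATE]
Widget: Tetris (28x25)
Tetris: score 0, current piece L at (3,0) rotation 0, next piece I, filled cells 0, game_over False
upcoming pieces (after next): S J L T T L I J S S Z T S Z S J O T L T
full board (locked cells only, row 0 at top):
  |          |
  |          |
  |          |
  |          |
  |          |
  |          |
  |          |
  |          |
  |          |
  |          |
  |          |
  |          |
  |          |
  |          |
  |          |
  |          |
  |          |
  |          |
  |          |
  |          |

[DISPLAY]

     ▒    │Next:            
   ▒▒▒    │████             
          │                 
          │                 
          │                 
          │                 
          │Score:           
          │0                
          │                 
          │                 
          │                 
          │                 
          │                 
          │                 
          │                 
          │                 
          │                 
          │                 
          │                 
          │                 
          │                 
          │                 
          │                 
          │                 
          │                 


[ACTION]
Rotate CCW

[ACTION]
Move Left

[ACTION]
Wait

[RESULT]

          │Next:            
  ▒▒      │████             
   ▒      │                 
   ▒      │                 
          │                 
          │                 
          │Score:           
          │0                
          │                 
          │                 
          │                 
          │                 
          │                 
          │                 
          │                 
          │                 
          │                 
          │                 
          │                 
          │                 
          │                 
          │                 
          │                 
          │                 
          │                 


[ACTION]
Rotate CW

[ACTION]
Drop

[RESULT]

          │Next:            
          │████             
    ▒     │                 
  ▒▒▒     │                 
          │                 
          │                 
          │Score:           
          │0                
          │                 
          │                 
          │                 
          │                 
          │                 
          │                 
          │                 
          │                 
          │                 
          │                 
          │                 
          │                 
          │                 
          │                 
          │                 
          │                 
          │                 


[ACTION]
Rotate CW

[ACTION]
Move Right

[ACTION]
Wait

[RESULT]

          │Next:            
          │████             
          │                 
   ▒      │                 
   ▒      │                 
   ▒▒     │                 
          │Score:           
          │0                
          │                 
          │                 
          │                 
          │                 
          │                 
          │                 
          │                 
          │                 
          │                 
          │                 
          │                 
          │                 
          │                 
          │                 
          │                 
          │                 
          │                 


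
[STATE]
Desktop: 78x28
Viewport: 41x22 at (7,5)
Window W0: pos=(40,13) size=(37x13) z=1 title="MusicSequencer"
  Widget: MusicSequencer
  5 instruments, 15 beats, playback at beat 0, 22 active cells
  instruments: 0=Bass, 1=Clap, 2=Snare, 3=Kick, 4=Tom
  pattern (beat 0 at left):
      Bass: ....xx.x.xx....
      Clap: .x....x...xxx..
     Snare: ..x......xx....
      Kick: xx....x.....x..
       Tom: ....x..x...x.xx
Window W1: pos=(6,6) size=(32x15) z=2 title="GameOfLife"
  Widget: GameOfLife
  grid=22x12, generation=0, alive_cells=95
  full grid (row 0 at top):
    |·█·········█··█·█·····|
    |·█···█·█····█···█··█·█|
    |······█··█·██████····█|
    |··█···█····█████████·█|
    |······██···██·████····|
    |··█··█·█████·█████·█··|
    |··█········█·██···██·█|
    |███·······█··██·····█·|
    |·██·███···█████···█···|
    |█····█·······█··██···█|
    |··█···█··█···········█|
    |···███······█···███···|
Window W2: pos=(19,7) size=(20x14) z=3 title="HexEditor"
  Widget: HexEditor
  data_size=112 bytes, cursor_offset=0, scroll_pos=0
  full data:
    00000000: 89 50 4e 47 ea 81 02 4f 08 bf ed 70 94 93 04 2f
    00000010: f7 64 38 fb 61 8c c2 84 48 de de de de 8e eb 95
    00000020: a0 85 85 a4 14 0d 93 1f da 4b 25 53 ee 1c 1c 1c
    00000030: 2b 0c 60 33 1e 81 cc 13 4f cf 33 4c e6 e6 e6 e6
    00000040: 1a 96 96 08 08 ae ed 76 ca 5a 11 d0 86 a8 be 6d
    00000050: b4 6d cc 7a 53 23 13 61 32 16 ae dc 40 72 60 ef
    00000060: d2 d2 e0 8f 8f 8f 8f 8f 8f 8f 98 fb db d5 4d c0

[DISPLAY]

                                         
━━━━━━━━━━━━━━━━━━━━━━━━━━━━━━┓          
 GameOfLife ┏━━━━━━━━━━━━━━━━━━┓         
────────────┃ HexEditor        ┃         
Gen: 0      ┠──────────────────┨         
·█···█·█····┃00000000  89 50 4e┃         
······█··█·█┃00000010  f7 64 38┃         
··█···█····█┃00000020  a0 85 85┃         
······██···█┃00000030  2b 0c 60┃ ┏━━━━━━━
··█··█·█████┃00000040  1a 96 96┃ ┃ MusicS
··█········█┃00000050  b4 6d cc┃ ┠───────
███·······█·┃00000060  d2 d2 e0┃ ┃      ▼
·██·███···██┃                  ┃ ┃  Bass·
█····█······┃                  ┃ ┃  Clap·
··█···█··█··┃                  ┃ ┃ Snare·
━━━━━━━━━━━━┗━━━━━━━━━━━━━━━━━━┛ ┃  Kick█
                                 ┃   Tom·
                                 ┃       
                                 ┃       
                                 ┃       
                                 ┗━━━━━━━
                                         


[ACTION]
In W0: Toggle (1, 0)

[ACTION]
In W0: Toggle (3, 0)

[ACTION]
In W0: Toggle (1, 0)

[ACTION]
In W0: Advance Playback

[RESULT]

                                         
━━━━━━━━━━━━━━━━━━━━━━━━━━━━━━┓          
 GameOfLife ┏━━━━━━━━━━━━━━━━━━┓         
────────────┃ HexEditor        ┃         
Gen: 0      ┠──────────────────┨         
·█···█·█····┃00000000  89 50 4e┃         
······█··█·█┃00000010  f7 64 38┃         
··█···█····█┃00000020  a0 85 85┃         
······██···█┃00000030  2b 0c 60┃ ┏━━━━━━━
··█··█·█████┃00000040  1a 96 96┃ ┃ MusicS
··█········█┃00000050  b4 6d cc┃ ┠───────
███·······█·┃00000060  d2 d2 e0┃ ┃      0
·██·███···██┃                  ┃ ┃  Bass·
█····█······┃                  ┃ ┃  Clap·
··█···█··█··┃                  ┃ ┃ Snare·
━━━━━━━━━━━━┗━━━━━━━━━━━━━━━━━━┛ ┃  Kick·
                                 ┃   Tom·
                                 ┃       
                                 ┃       
                                 ┃       
                                 ┗━━━━━━━
                                         


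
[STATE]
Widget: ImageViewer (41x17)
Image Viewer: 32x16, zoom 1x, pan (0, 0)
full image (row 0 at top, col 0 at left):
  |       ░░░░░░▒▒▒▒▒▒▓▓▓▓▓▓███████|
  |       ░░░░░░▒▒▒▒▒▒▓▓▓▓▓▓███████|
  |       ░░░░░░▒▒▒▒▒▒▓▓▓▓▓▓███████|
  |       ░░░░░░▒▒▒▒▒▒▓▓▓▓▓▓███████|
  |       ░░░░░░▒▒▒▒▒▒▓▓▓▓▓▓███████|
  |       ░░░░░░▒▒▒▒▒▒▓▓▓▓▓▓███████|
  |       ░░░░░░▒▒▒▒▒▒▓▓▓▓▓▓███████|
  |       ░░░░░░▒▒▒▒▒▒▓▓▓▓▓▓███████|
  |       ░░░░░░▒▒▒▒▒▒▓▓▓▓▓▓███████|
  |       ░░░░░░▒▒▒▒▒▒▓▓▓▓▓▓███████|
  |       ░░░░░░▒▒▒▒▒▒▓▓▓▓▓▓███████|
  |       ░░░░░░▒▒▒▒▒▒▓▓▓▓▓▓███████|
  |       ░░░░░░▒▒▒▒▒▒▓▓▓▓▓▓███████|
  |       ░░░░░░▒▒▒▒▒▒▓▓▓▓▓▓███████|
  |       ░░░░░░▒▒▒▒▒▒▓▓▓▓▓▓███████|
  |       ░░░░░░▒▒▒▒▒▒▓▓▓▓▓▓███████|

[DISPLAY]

       ░░░░░░▒▒▒▒▒▒▓▓▓▓▓▓███████         
       ░░░░░░▒▒▒▒▒▒▓▓▓▓▓▓███████         
       ░░░░░░▒▒▒▒▒▒▓▓▓▓▓▓███████         
       ░░░░░░▒▒▒▒▒▒▓▓▓▓▓▓███████         
       ░░░░░░▒▒▒▒▒▒▓▓▓▓▓▓███████         
       ░░░░░░▒▒▒▒▒▒▓▓▓▓▓▓███████         
       ░░░░░░▒▒▒▒▒▒▓▓▓▓▓▓███████         
       ░░░░░░▒▒▒▒▒▒▓▓▓▓▓▓███████         
       ░░░░░░▒▒▒▒▒▒▓▓▓▓▓▓███████         
       ░░░░░░▒▒▒▒▒▒▓▓▓▓▓▓███████         
       ░░░░░░▒▒▒▒▒▒▓▓▓▓▓▓███████         
       ░░░░░░▒▒▒▒▒▒▓▓▓▓▓▓███████         
       ░░░░░░▒▒▒▒▒▒▓▓▓▓▓▓███████         
       ░░░░░░▒▒▒▒▒▒▓▓▓▓▓▓███████         
       ░░░░░░▒▒▒▒▒▒▓▓▓▓▓▓███████         
       ░░░░░░▒▒▒▒▒▒▓▓▓▓▓▓███████         
                                         


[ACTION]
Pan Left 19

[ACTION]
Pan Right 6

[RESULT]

 ░░░░░░▒▒▒▒▒▒▓▓▓▓▓▓███████               
 ░░░░░░▒▒▒▒▒▒▓▓▓▓▓▓███████               
 ░░░░░░▒▒▒▒▒▒▓▓▓▓▓▓███████               
 ░░░░░░▒▒▒▒▒▒▓▓▓▓▓▓███████               
 ░░░░░░▒▒▒▒▒▒▓▓▓▓▓▓███████               
 ░░░░░░▒▒▒▒▒▒▓▓▓▓▓▓███████               
 ░░░░░░▒▒▒▒▒▒▓▓▓▓▓▓███████               
 ░░░░░░▒▒▒▒▒▒▓▓▓▓▓▓███████               
 ░░░░░░▒▒▒▒▒▒▓▓▓▓▓▓███████               
 ░░░░░░▒▒▒▒▒▒▓▓▓▓▓▓███████               
 ░░░░░░▒▒▒▒▒▒▓▓▓▓▓▓███████               
 ░░░░░░▒▒▒▒▒▒▓▓▓▓▓▓███████               
 ░░░░░░▒▒▒▒▒▒▓▓▓▓▓▓███████               
 ░░░░░░▒▒▒▒▒▒▓▓▓▓▓▓███████               
 ░░░░░░▒▒▒▒▒▒▓▓▓▓▓▓███████               
 ░░░░░░▒▒▒▒▒▒▓▓▓▓▓▓███████               
                                         


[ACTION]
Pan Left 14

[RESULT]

       ░░░░░░▒▒▒▒▒▒▓▓▓▓▓▓███████         
       ░░░░░░▒▒▒▒▒▒▓▓▓▓▓▓███████         
       ░░░░░░▒▒▒▒▒▒▓▓▓▓▓▓███████         
       ░░░░░░▒▒▒▒▒▒▓▓▓▓▓▓███████         
       ░░░░░░▒▒▒▒▒▒▓▓▓▓▓▓███████         
       ░░░░░░▒▒▒▒▒▒▓▓▓▓▓▓███████         
       ░░░░░░▒▒▒▒▒▒▓▓▓▓▓▓███████         
       ░░░░░░▒▒▒▒▒▒▓▓▓▓▓▓███████         
       ░░░░░░▒▒▒▒▒▒▓▓▓▓▓▓███████         
       ░░░░░░▒▒▒▒▒▒▓▓▓▓▓▓███████         
       ░░░░░░▒▒▒▒▒▒▓▓▓▓▓▓███████         
       ░░░░░░▒▒▒▒▒▒▓▓▓▓▓▓███████         
       ░░░░░░▒▒▒▒▒▒▓▓▓▓▓▓███████         
       ░░░░░░▒▒▒▒▒▒▓▓▓▓▓▓███████         
       ░░░░░░▒▒▒▒▒▒▓▓▓▓▓▓███████         
       ░░░░░░▒▒▒▒▒▒▓▓▓▓▓▓███████         
                                         


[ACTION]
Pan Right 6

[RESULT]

 ░░░░░░▒▒▒▒▒▒▓▓▓▓▓▓███████               
 ░░░░░░▒▒▒▒▒▒▓▓▓▓▓▓███████               
 ░░░░░░▒▒▒▒▒▒▓▓▓▓▓▓███████               
 ░░░░░░▒▒▒▒▒▒▓▓▓▓▓▓███████               
 ░░░░░░▒▒▒▒▒▒▓▓▓▓▓▓███████               
 ░░░░░░▒▒▒▒▒▒▓▓▓▓▓▓███████               
 ░░░░░░▒▒▒▒▒▒▓▓▓▓▓▓███████               
 ░░░░░░▒▒▒▒▒▒▓▓▓▓▓▓███████               
 ░░░░░░▒▒▒▒▒▒▓▓▓▓▓▓███████               
 ░░░░░░▒▒▒▒▒▒▓▓▓▓▓▓███████               
 ░░░░░░▒▒▒▒▒▒▓▓▓▓▓▓███████               
 ░░░░░░▒▒▒▒▒▒▓▓▓▓▓▓███████               
 ░░░░░░▒▒▒▒▒▒▓▓▓▓▓▓███████               
 ░░░░░░▒▒▒▒▒▒▓▓▓▓▓▓███████               
 ░░░░░░▒▒▒▒▒▒▓▓▓▓▓▓███████               
 ░░░░░░▒▒▒▒▒▒▓▓▓▓▓▓███████               
                                         


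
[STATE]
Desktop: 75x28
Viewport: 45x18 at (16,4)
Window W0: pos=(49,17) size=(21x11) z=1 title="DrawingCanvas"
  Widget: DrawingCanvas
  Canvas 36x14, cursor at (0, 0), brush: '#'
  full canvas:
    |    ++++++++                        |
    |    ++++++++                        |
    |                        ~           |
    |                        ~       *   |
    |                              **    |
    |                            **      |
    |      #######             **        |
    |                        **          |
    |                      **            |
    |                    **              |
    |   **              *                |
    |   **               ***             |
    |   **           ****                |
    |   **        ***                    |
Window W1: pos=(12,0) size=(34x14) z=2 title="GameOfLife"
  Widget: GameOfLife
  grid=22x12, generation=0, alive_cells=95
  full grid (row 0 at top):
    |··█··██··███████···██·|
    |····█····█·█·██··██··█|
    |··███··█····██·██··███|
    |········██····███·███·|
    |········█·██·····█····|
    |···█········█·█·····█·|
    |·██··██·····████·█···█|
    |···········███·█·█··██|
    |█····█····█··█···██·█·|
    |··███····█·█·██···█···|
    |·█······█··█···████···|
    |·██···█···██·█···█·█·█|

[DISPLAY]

·█····█·█·██··██··█          ┃               
██··█····██·██··███          ┃               
·····██····███·███·          ┃               
·····█·██·····█····          ┃               
█········█·█·····█·          ┃               
··██·····████·█···█          ┃               
········███·█·█··██          ┃               
··█····█··█···██·█·          ┃               
██····█·█·██···█···          ┃               
━━━━━━━━━━━━━━━━━━━━━━━━━━━━━┛               
                                             
                                             
                                             
                                 ┏━━━━━━━━━━━
                                 ┃ DrawingCan
                                 ┠───────────
                                 ┃+   +++++++
                                 ┃    +++++++


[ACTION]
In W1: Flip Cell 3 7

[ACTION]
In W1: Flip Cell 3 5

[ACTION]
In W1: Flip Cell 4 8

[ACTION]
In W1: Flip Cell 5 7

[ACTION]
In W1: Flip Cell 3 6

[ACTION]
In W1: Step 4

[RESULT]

········█····██··█·          ┃               
█····███·····██····          ┃               
···█········█······          ┃               
···█········█·█····          ┃               
····█··███·········          ┃               
····█··███·········          ┃               
██··█········██····          ┃               
·███······█······█·          ┃               
······█·█·······██·          ┃               
━━━━━━━━━━━━━━━━━━━━━━━━━━━━━┛               
                                             
                                             
                                             
                                 ┏━━━━━━━━━━━
                                 ┃ DrawingCan
                                 ┠───────────
                                 ┃+   +++++++
                                 ┃    +++++++


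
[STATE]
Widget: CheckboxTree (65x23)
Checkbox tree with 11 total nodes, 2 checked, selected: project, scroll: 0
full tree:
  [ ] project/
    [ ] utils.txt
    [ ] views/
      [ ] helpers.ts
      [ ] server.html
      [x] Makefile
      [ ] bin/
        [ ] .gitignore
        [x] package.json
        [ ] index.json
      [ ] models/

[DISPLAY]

>[-] project/                                                    
   [ ] utils.txt                                                 
   [-] views/                                                    
     [ ] helpers.ts                                              
     [ ] server.html                                             
     [x] Makefile                                                
     [-] bin/                                                    
       [ ] .gitignore                                            
       [x] package.json                                          
       [ ] index.json                                            
     [ ] models/                                                 
                                                                 
                                                                 
                                                                 
                                                                 
                                                                 
                                                                 
                                                                 
                                                                 
                                                                 
                                                                 
                                                                 
                                                                 


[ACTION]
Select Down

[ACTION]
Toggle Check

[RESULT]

 [-] project/                                                    
>  [x] utils.txt                                                 
   [-] views/                                                    
     [ ] helpers.ts                                              
     [ ] server.html                                             
     [x] Makefile                                                
     [-] bin/                                                    
       [ ] .gitignore                                            
       [x] package.json                                          
       [ ] index.json                                            
     [ ] models/                                                 
                                                                 
                                                                 
                                                                 
                                                                 
                                                                 
                                                                 
                                                                 
                                                                 
                                                                 
                                                                 
                                                                 
                                                                 


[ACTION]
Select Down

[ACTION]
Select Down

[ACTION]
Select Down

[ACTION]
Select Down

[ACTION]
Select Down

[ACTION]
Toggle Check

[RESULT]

 [-] project/                                                    
   [x] utils.txt                                                 
   [-] views/                                                    
     [ ] helpers.ts                                              
     [ ] server.html                                             
     [x] Makefile                                                
>    [x] bin/                                                    
       [x] .gitignore                                            
       [x] package.json                                          
       [x] index.json                                            
     [ ] models/                                                 
                                                                 
                                                                 
                                                                 
                                                                 
                                                                 
                                                                 
                                                                 
                                                                 
                                                                 
                                                                 
                                                                 
                                                                 
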